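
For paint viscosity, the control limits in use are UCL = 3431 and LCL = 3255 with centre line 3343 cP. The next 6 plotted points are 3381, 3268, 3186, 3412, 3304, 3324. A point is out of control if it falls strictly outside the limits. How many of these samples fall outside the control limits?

1

Compare each point to [3255, 3431]: sample 3 = 3186 < LCL.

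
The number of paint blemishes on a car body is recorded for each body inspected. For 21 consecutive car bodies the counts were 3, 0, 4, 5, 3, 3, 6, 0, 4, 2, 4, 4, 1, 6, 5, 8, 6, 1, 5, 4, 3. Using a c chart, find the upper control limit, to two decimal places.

c̄ = (3 + 0 + 4 + 5 + 3 + 3 + 6 + 0 + 4 + 2 + 4 + 4 + 1 + 6 + 5 + 8 + 6 + 1 + 5 + 4 + 3) / 21 = 77 / 21 = 3.6667
UCL = c̄ + 3√c̄ = 3.6667 + 3 × √3.6667 = 3.6667 + 3 × 1.9149 = 9.4112

9.41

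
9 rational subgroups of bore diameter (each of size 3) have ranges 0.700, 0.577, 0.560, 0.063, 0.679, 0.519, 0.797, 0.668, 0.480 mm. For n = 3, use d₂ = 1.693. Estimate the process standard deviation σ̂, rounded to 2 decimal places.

0.33

R̄ = (0.700 + 0.577 + 0.560 + 0.063 + 0.679 + 0.519 + 0.797 + 0.668 + 0.480) / 9 = 0.5603
σ̂ = R̄ / d₂ = 0.5603 / 1.693 = 0.3310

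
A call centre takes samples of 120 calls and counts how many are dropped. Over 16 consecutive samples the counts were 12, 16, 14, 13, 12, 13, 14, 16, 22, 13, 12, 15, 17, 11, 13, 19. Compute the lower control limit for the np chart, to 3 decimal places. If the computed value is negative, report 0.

3.789

p̄ = Σdᵢ / (k·n) = 232 / (16 × 120) = 0.12083
LCL = np̄ − 3·√(np̄(1−p̄)) = 14.5000 − 3 × 3.5704 = 3.7887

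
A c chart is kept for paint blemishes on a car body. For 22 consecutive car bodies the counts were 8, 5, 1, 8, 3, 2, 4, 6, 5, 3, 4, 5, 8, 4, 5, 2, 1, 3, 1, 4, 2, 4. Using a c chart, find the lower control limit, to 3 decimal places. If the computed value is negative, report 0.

0.000

c̄ = (8 + 5 + 1 + 8 + 3 + 2 + 4 + 6 + 5 + 3 + 4 + 5 + 8 + 4 + 5 + 2 + 1 + 3 + 1 + 4 + 2 + 4) / 22 = 88 / 22 = 4.0000
LCL = c̄ − 3√c̄ = 4.0000 − 3 × 2.0000 = -2.0000 → 0 (cannot be negative)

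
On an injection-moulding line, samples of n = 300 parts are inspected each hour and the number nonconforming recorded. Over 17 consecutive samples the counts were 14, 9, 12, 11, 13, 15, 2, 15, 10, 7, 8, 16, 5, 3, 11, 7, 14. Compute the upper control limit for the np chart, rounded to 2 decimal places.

19.50

p̄ = Σdᵢ / (k·n) = 172 / (17 × 300) = 0.03373
UCL = np̄ + 3·√(np̄(1−p̄)) = 10.1176 + 3 × √(10.1176×0.96627) = 10.1176 + 3 × 3.1267 = 19.4978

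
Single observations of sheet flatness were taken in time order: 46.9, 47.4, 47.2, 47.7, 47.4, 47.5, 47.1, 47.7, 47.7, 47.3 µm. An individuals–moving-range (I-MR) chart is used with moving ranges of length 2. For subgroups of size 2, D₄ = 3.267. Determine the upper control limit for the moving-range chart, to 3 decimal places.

1.089

Moving ranges: 0.5, 0.2, 0.5, 0.3, 0.1, 0.4, 0.6, 0.0, 0.4; M̄R̄ = 3.0000 / 9 = 0.3333
UCL_MR = D₄·M̄R̄ = 3.267 × 0.3333 = 1.0890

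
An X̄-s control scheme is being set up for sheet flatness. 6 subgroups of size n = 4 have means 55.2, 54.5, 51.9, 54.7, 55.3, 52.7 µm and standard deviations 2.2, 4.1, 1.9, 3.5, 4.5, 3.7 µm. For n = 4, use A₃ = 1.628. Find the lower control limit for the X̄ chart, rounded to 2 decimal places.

X̄̄ = (55.2 + 54.5 + 51.9 + 54.7 + 55.3 + 52.7) / 6 = 54.0500
s̄ = (2.2 + 4.1 + 1.9 + 3.5 + 4.5 + 3.7) / 6 = 3.3167
LCL = X̄̄ − A₃·s̄ = 54.0500 − 1.628 × 3.3167 = 48.6505

48.65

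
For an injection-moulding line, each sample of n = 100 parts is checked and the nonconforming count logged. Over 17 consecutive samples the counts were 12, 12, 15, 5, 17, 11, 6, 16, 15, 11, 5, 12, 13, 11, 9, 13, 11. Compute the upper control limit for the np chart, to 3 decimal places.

p̄ = Σdᵢ / (k·n) = 194 / (17 × 100) = 0.11412
UCL = np̄ + 3·√(np̄(1−p̄)) = 11.4118 + 3 × √(11.4118×0.88588) = 11.4118 + 3 × 3.1795 = 20.9504

20.950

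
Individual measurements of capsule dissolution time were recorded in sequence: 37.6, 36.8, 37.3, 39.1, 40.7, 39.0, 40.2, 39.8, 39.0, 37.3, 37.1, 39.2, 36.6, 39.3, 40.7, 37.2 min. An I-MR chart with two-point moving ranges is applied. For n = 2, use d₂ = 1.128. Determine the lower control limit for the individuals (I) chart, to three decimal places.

X̄ = (37.6 + 36.8 + 37.3 + 39.1 + 40.7 + 39.0 + 40.2 + 39.8 + 39.0 + 37.3 + 37.1 + 39.2 + 36.6 + 39.3 + 40.7 + 37.2) / 16 = 38.5562
Moving ranges: 0.8, 0.5, 1.8, 1.6, 1.7, 1.2, 0.4, 0.8, 1.7, 0.2, 2.1, 2.6, 2.7, 1.4, 3.5; M̄R̄ = 23.0000 / 15 = 1.5333
LCL = X̄ − 3·M̄R̄/d₂ = 38.5562 − 3 × 1.5333 / 1.128 = 34.4782

34.478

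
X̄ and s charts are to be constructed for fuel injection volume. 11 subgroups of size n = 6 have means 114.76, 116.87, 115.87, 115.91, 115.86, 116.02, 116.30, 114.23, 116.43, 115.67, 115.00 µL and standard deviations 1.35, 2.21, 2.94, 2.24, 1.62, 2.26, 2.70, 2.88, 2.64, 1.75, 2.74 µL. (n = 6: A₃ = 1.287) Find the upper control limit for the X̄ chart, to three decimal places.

X̄̄ = (114.76 + 116.87 + 115.87 + 115.91 + 115.86 + 116.02 + 116.30 + 114.23 + 116.43 + 115.67 + 115.00) / 11 = 115.7200
s̄ = (1.35 + 2.21 + 2.94 + 2.24 + 1.62 + 2.26 + 2.70 + 2.88 + 2.64 + 1.75 + 2.74) / 11 = 2.3027
UCL = X̄̄ + A₃·s̄ = 115.7200 + 1.287 × 2.3027 = 118.6836

118.684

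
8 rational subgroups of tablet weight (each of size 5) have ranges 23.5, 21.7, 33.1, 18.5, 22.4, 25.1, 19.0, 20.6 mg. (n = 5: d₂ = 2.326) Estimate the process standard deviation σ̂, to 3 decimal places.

9.883

R̄ = (23.5 + 21.7 + 33.1 + 18.5 + 22.4 + 25.1 + 19.0 + 20.6) / 8 = 22.9875
σ̂ = R̄ / d₂ = 22.9875 / 2.326 = 9.8828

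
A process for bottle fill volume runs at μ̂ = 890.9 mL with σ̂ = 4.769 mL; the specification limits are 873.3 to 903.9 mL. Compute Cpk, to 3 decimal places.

Cpu = (USL − μ̂) / (3σ̂) = (903.9 − 890.9) / (3 × 4.769) = 0.9086; Cpl = (μ̂ − LSL) / (3σ̂) = (890.9 − 873.3) / (3 × 4.769) = 1.2302; Cpk = min(Cpu, Cpl) = 0.9086

0.909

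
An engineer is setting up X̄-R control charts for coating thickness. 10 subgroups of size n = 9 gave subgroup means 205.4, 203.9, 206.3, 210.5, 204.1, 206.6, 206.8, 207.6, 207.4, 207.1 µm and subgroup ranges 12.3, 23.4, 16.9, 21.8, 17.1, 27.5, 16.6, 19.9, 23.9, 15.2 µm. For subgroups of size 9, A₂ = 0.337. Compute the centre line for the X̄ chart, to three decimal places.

X̄̄ = (205.4 + 203.9 + 206.3 + 210.5 + 204.1 + 206.6 + 206.8 + 207.6 + 207.4 + 207.1) / 10 = 2065.7000 / 10 = 206.5700
CL = X̄̄ = 206.5700

206.570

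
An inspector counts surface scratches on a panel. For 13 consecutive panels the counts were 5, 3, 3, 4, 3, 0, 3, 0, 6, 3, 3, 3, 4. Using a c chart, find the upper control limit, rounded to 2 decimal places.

c̄ = (5 + 3 + 3 + 4 + 3 + 0 + 3 + 0 + 6 + 3 + 3 + 3 + 4) / 13 = 40 / 13 = 3.0769
UCL = c̄ + 3√c̄ = 3.0769 + 3 × √3.0769 = 3.0769 + 3 × 1.7541 = 8.3393

8.34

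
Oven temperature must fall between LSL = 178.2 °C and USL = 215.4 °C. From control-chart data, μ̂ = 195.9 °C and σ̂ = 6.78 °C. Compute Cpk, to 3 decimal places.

0.870

Cpu = (USL − μ̂) / (3σ̂) = (215.4 − 195.9) / (3 × 6.78) = 0.9587; Cpl = (μ̂ − LSL) / (3σ̂) = (195.9 − 178.2) / (3 × 6.78) = 0.8702; Cpk = min(Cpu, Cpl) = 0.8702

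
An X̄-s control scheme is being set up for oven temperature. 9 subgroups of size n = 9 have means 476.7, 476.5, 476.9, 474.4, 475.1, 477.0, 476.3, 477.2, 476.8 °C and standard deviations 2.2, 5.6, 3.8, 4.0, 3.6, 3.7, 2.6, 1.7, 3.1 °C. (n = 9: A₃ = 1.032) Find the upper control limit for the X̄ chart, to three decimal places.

479.797

X̄̄ = (476.7 + 476.5 + 476.9 + 474.4 + 475.1 + 477.0 + 476.3 + 477.2 + 476.8) / 9 = 476.3222
s̄ = (2.2 + 5.6 + 3.8 + 4.0 + 3.6 + 3.7 + 2.6 + 1.7 + 3.1) / 9 = 3.3667
UCL = X̄̄ + A₃·s̄ = 476.3222 + 1.032 × 3.3667 = 479.7966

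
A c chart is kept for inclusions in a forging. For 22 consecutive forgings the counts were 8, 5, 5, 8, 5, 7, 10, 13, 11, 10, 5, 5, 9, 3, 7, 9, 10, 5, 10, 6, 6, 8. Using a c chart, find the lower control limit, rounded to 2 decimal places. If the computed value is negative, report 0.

c̄ = (8 + 5 + 5 + 8 + 5 + 7 + 10 + 13 + 11 + 10 + 5 + 5 + 9 + 3 + 7 + 9 + 10 + 5 + 10 + 6 + 6 + 8) / 22 = 165 / 22 = 7.5000
LCL = c̄ − 3√c̄ = 7.5000 − 3 × 2.7386 = -0.7158 → 0 (cannot be negative)

0.00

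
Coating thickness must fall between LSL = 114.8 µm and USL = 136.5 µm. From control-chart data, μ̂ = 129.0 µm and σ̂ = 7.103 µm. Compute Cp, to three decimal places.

0.509

Cp = (USL − LSL) / (6σ̂) = (136.5 − 114.8) / (6 × 7.103) = 21.7000 / 42.6180 = 0.5092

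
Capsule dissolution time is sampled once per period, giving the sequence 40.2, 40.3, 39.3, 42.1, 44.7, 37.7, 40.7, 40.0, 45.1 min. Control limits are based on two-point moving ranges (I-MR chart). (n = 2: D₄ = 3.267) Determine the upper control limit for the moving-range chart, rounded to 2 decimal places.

Moving ranges: 0.1, 1.0, 2.8, 2.6, 7.0, 3.0, 0.7, 5.1; M̄R̄ = 22.3000 / 8 = 2.7875
UCL_MR = D₄·M̄R̄ = 3.267 × 2.7875 = 9.1068

9.11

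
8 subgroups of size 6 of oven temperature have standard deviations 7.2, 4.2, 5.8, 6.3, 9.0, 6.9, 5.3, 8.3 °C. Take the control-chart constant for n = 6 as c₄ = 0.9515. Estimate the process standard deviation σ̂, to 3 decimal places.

6.963

s̄ = (7.2 + 4.2 + 5.8 + 6.3 + 9.0 + 6.9 + 5.3 + 8.3) / 8 = 6.6250
σ̂ = s̄ / c₄ = 6.6250 / 0.9515 = 6.9627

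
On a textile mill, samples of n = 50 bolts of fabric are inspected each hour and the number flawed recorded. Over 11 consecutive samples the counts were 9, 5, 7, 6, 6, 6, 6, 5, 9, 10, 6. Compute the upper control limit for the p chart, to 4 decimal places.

p̄ = Σdᵢ / (k·n) = 75 / (11 × 50) = 0.13636
UCL = p̄ + 3·√(p̄(1−p̄)/n) = 0.13636 + 3 × √(0.13636×0.86364/50) = 0.13636 + 3 × 0.04853 = 0.28196

0.2820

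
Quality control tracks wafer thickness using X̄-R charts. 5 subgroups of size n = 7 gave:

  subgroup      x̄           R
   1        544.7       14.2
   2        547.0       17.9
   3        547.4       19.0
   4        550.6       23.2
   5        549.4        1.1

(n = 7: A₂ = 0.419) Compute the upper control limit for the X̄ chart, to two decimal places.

X̄̄ = (544.7 + 547.0 + 547.4 + 550.6 + 549.4) / 5 = 2739.1000 / 5 = 547.8200
R̄ = (14.2 + 17.9 + 19.0 + 23.2 + 1.1) / 5 = 75.4000 / 5 = 15.0800
UCL = X̄̄ + A₂·R̄ = 547.8200 + 0.419 × 15.0800 = 554.1385

554.14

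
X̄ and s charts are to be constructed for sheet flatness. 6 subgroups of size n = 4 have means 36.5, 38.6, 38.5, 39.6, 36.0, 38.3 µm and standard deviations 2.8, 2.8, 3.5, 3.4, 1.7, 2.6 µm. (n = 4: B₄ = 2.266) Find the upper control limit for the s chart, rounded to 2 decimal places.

s̄ = (2.8 + 2.8 + 3.5 + 3.4 + 1.7 + 2.6) / 6 = 2.8000
UCL_s = B₄·s̄ = 2.266 × 2.8000 = 6.3448

6.34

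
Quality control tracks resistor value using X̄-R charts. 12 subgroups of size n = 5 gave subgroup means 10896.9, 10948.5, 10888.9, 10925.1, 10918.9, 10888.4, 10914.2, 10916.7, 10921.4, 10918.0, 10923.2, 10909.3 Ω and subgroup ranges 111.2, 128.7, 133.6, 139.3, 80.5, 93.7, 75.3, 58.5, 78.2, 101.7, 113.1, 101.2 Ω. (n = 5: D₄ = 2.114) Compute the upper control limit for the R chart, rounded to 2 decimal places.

214.04

R̄ = (111.2 + 128.7 + 133.6 + 139.3 + 80.5 + 93.7 + 75.3 + 58.5 + 78.2 + 101.7 + 113.1 + 101.2) / 12 = 1215.0000 / 12 = 101.2500
UCL_R = D₄·R̄ = 2.114 × 101.2500 = 214.0425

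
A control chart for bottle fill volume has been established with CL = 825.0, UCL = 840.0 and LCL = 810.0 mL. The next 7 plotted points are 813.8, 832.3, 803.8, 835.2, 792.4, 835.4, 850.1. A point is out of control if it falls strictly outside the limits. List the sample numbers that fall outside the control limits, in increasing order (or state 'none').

3, 5, 7

Compare each point to [810.0, 840.0]: sample 3 = 803.8 < LCL; sample 5 = 792.4 < LCL; sample 7 = 850.1 > UCL.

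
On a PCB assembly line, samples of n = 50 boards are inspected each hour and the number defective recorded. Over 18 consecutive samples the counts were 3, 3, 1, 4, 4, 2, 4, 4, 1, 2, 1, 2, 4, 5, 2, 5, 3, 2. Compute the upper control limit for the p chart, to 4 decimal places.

0.1568

p̄ = Σdᵢ / (k·n) = 52 / (18 × 50) = 0.05778
UCL = p̄ + 3·√(p̄(1−p̄)/n) = 0.05778 + 3 × √(0.05778×0.94222/50) = 0.05778 + 3 × 0.03300 = 0.15677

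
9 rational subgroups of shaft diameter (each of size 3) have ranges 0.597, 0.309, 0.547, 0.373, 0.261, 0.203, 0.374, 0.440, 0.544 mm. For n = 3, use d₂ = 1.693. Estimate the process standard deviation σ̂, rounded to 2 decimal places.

R̄ = (0.597 + 0.309 + 0.547 + 0.373 + 0.261 + 0.203 + 0.374 + 0.440 + 0.544) / 9 = 0.4053
σ̂ = R̄ / d₂ = 0.4053 / 1.693 = 0.2394

0.24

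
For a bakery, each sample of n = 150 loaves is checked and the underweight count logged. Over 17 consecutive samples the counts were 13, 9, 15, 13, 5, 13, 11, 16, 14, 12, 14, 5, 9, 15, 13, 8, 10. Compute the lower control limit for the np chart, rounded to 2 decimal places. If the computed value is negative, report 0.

p̄ = Σdᵢ / (k·n) = 195 / (17 × 150) = 0.07647
LCL = np̄ − 3·√(np̄(1−p̄)) = 11.4706 − 3 × 3.2548 = 1.7063

1.71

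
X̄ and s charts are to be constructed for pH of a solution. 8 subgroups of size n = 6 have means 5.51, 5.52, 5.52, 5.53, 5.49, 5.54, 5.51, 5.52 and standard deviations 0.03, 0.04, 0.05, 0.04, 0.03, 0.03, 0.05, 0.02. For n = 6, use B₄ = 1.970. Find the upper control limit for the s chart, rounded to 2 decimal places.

s̄ = (0.03 + 0.04 + 0.05 + 0.04 + 0.03 + 0.03 + 0.05 + 0.02) / 8 = 0.0362
UCL_s = B₄·s̄ = 1.970 × 0.0362 = 0.0714

0.07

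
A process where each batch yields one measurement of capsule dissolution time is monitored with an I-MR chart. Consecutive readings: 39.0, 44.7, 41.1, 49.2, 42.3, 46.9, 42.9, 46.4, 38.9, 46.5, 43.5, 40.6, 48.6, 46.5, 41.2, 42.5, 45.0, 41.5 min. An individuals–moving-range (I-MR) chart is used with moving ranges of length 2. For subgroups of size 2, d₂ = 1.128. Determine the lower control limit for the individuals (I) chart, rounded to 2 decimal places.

31.21

X̄ = (39.0 + 44.7 + 41.1 + 49.2 + 42.3 + 46.9 + 42.9 + 46.4 + 38.9 + 46.5 + 43.5 + 40.6 + 48.6 + 46.5 + 41.2 + 42.5 + 45.0 + 41.5) / 18 = 43.7389
Moving ranges: 5.7, 3.6, 8.1, 6.9, 4.6, 4.0, 3.5, 7.5, 7.6, 3.0, 2.9, 8.0, 2.1, 5.3, 1.3, 2.5, 3.5; M̄R̄ = 80.1000 / 17 = 4.7118
LCL = X̄ − 3·M̄R̄/d₂ = 43.7389 − 3 × 4.7118 / 1.128 = 31.2076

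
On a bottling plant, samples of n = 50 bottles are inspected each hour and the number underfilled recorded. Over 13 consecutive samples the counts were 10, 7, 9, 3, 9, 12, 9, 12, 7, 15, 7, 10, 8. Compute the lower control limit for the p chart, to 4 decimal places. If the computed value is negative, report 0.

0.0180

p̄ = Σdᵢ / (k·n) = 118 / (13 × 50) = 0.18154
LCL = p̄ − 3·√(p̄(1−p̄)/n) = 0.18154 − 3 × 0.05451 = 0.01800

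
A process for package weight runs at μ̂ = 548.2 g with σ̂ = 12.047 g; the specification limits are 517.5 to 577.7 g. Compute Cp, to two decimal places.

0.83

Cp = (USL − LSL) / (6σ̂) = (577.7 − 517.5) / (6 × 12.047) = 60.2000 / 72.2820 = 0.8328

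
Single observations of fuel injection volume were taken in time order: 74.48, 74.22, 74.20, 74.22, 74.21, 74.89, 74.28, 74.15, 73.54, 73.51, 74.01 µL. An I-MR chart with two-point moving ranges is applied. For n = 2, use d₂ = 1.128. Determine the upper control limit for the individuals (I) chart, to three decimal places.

74.919

X̄ = (74.48 + 74.22 + 74.20 + 74.22 + 74.21 + 74.89 + 74.28 + 74.15 + 73.54 + 73.51 + 74.01) / 11 = 74.1555
Moving ranges: 0.26, 0.02, 0.02, 0.01, 0.68, 0.61, 0.13, 0.61, 0.03, 0.50; M̄R̄ = 2.8700 / 10 = 0.2870
UCL = X̄ + 3·M̄R̄/d₂ = 74.1555 + 3 × 0.2870 / 1.128 = 74.9188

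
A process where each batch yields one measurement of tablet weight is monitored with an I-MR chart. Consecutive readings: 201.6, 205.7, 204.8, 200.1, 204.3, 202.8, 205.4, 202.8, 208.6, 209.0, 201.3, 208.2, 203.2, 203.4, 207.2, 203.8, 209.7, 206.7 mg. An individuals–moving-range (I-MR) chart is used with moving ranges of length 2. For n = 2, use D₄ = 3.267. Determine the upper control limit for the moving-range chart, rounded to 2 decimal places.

12.05

Moving ranges: 4.1, 0.9, 4.7, 4.2, 1.5, 2.6, 2.6, 5.8, 0.4, 7.7, 6.9, 5.0, 0.2, 3.8, 3.4, 5.9, 3.0; M̄R̄ = 62.7000 / 17 = 3.6882
UCL_MR = D₄·M̄R̄ = 3.267 × 3.6882 = 12.0495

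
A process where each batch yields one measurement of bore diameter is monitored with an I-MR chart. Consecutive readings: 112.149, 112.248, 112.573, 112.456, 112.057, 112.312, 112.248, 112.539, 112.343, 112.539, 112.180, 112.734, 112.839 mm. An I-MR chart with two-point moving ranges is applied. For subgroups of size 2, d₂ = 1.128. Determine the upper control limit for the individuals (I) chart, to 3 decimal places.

X̄ = (112.149 + 112.248 + 112.573 + 112.456 + 112.057 + 112.312 + 112.248 + 112.539 + 112.343 + 112.539 + 112.180 + 112.734 + 112.839) / 13 = 112.4013
Moving ranges: 0.099, 0.325, 0.117, 0.399, 0.255, 0.064, 0.291, 0.196, 0.196, 0.359, 0.554, 0.105; M̄R̄ = 2.9600 / 12 = 0.2467
UCL = X̄ + 3·M̄R̄/d₂ = 112.4013 + 3 × 0.2467 / 1.128 = 113.0573

113.057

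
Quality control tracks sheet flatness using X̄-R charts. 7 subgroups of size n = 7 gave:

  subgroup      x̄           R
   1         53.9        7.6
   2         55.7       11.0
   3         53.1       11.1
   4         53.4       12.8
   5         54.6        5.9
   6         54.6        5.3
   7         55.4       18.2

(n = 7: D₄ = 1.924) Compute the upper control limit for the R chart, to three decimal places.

R̄ = (7.6 + 11.0 + 11.1 + 12.8 + 5.9 + 5.3 + 18.2) / 7 = 71.9000 / 7 = 10.2714
UCL_R = D₄·R̄ = 1.924 × 10.2714 = 19.7622

19.762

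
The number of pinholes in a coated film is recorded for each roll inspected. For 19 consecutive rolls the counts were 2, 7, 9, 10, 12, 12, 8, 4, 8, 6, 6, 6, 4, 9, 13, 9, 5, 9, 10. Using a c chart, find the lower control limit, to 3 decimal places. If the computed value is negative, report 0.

c̄ = (2 + 7 + 9 + 10 + 12 + 12 + 8 + 4 + 8 + 6 + 6 + 6 + 4 + 9 + 13 + 9 + 5 + 9 + 10) / 19 = 149 / 19 = 7.8421
LCL = c̄ − 3√c̄ = 7.8421 − 3 × 2.8004 = -0.5590 → 0 (cannot be negative)

0.000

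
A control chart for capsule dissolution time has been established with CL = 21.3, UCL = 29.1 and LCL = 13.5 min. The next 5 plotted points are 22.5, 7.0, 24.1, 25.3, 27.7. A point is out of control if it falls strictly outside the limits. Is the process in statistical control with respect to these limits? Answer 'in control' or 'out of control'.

out of control

Compare each point to [13.5, 29.1]: sample 2 = 7.0 < LCL.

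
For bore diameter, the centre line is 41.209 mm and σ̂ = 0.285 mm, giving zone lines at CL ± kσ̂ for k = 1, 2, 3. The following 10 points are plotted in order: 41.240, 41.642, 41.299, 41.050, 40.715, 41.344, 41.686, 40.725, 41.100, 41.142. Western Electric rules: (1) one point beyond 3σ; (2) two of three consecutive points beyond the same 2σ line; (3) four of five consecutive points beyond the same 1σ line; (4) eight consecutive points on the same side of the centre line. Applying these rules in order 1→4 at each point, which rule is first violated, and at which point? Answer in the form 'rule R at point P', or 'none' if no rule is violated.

Zone of each point (C = within 1σ̂, B = 1σ̂–2σ̂, A = 2σ̂–3σ̂, * = beyond 3σ̂; sign = side of CL): 1:+C, 2:+B, 3:+C, 4:-C, 5:-B, 6:+C, 7:+B, 8:-B, 9:-C, 10:-C
No rule fires across all 10 points.

none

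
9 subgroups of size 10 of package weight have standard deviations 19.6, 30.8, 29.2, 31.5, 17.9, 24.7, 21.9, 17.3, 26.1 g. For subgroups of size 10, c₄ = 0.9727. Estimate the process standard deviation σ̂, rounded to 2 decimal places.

s̄ = (19.6 + 30.8 + 29.2 + 31.5 + 17.9 + 24.7 + 21.9 + 17.3 + 26.1) / 9 = 24.3333
σ̂ = s̄ / c₄ = 24.3333 / 0.9727 = 25.0163

25.02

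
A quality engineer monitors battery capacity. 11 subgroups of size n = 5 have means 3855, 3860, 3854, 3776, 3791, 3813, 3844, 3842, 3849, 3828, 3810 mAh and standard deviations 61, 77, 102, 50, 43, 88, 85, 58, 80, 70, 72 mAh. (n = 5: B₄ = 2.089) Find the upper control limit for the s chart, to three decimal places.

s̄ = (61 + 77 + 102 + 50 + 43 + 88 + 85 + 58 + 80 + 70 + 72) / 11 = 71.4545
UCL_s = B₄·s̄ = 2.089 × 71.4545 = 149.2685

149.269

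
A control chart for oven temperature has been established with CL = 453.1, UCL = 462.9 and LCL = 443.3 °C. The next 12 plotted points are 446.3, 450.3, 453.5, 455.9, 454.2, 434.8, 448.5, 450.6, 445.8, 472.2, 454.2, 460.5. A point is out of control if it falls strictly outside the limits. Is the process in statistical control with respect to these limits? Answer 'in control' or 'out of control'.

out of control

Compare each point to [443.3, 462.9]: sample 6 = 434.8 < LCL; sample 10 = 472.2 > UCL.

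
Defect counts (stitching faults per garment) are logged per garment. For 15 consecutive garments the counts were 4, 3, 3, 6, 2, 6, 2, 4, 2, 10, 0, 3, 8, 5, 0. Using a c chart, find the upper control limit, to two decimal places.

9.77

c̄ = (4 + 3 + 3 + 6 + 2 + 6 + 2 + 4 + 2 + 10 + 0 + 3 + 8 + 5 + 0) / 15 = 58 / 15 = 3.8667
UCL = c̄ + 3√c̄ = 3.8667 + 3 × √3.8667 = 3.8667 + 3 × 1.9664 = 9.7658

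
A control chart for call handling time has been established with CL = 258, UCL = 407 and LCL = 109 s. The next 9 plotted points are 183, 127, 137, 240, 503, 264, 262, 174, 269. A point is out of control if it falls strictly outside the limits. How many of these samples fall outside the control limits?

1

Compare each point to [109, 407]: sample 5 = 503 > UCL.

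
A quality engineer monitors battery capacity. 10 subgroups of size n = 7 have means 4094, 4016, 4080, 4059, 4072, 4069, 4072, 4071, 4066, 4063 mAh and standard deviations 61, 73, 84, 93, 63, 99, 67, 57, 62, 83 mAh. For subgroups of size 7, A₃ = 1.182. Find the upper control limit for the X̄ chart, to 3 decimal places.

4153.904

X̄̄ = (4094 + 4016 + 4080 + 4059 + 4072 + 4069 + 4072 + 4071 + 4066 + 4063) / 10 = 4066.2000
s̄ = (61 + 73 + 84 + 93 + 63 + 99 + 67 + 57 + 62 + 83) / 10 = 74.2000
UCL = X̄̄ + A₃·s̄ = 4066.2000 + 1.182 × 74.2000 = 4153.9044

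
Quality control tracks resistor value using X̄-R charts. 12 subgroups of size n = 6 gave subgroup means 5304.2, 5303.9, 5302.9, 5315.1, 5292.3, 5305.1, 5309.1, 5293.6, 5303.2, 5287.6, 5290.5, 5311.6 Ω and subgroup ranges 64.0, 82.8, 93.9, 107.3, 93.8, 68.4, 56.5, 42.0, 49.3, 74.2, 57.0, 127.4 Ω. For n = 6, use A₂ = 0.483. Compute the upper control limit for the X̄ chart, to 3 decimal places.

X̄̄ = (5304.2 + 5303.9 + 5302.9 + 5315.1 + 5292.3 + 5305.1 + 5309.1 + 5293.6 + 5303.2 + 5287.6 + 5290.5 + 5311.6) / 12 = 63619.1000 / 12 = 5301.5917
R̄ = (64.0 + 82.8 + 93.9 + 107.3 + 93.8 + 68.4 + 56.5 + 42.0 + 49.3 + 74.2 + 57.0 + 127.4) / 12 = 916.6000 / 12 = 76.3833
UCL = X̄̄ + A₂·R̄ = 5301.5917 + 0.483 × 76.3833 = 5338.4848

5338.485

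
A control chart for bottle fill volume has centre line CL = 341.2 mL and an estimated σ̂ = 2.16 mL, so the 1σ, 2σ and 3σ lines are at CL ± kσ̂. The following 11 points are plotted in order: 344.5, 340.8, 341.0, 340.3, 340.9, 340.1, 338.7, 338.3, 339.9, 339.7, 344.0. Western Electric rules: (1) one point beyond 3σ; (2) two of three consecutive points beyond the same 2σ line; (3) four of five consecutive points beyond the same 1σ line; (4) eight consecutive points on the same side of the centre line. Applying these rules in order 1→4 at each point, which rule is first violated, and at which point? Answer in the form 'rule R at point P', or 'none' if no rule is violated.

Zone of each point (C = within 1σ̂, B = 1σ̂–2σ̂, A = 2σ̂–3σ̂, * = beyond 3σ̂; sign = side of CL): 1:+B, 2:-C, 3:-C, 4:-C, 5:-C, 6:-C, 7:-B, 8:-B, 9:-C, 10:-C, 11:+B
Rule 4 (eight consecutive points on the same side of the centre line) is satisfied at point 9.

rule 4 at point 9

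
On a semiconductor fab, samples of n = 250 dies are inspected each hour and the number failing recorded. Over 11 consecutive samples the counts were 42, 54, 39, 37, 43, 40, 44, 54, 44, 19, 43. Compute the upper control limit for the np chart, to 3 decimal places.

p̄ = Σdᵢ / (k·n) = 459 / (11 × 250) = 0.16691
UCL = np̄ + 3·√(np̄(1−p̄)) = 41.7273 + 3 × √(41.7273×0.83309) = 41.7273 + 3 × 5.8960 = 59.4152

59.415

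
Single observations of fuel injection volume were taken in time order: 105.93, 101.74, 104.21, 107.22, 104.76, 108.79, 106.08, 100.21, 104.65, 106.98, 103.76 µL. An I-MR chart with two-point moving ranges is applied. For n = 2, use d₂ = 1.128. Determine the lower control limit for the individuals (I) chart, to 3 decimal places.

95.702

X̄ = (105.93 + 101.74 + 104.21 + 107.22 + 104.76 + 108.79 + 106.08 + 100.21 + 104.65 + 106.98 + 103.76) / 11 = 104.9391
Moving ranges: 4.19, 2.47, 3.01, 2.46, 4.03, 2.71, 5.87, 4.44, 2.33, 3.22; M̄R̄ = 34.7300 / 10 = 3.4730
LCL = X̄ − 3·M̄R̄/d₂ = 104.9391 − 3 × 3.4730 / 1.128 = 95.7024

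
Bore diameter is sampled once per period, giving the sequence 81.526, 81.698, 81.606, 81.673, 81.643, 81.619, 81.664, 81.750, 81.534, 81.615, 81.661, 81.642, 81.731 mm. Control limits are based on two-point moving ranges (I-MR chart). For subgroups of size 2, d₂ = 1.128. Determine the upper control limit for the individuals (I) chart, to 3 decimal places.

X̄ = (81.526 + 81.698 + 81.606 + 81.673 + 81.643 + 81.619 + 81.664 + 81.750 + 81.534 + 81.615 + 81.661 + 81.642 + 81.731) / 13 = 81.6432
Moving ranges: 0.172, 0.092, 0.067, 0.030, 0.024, 0.045, 0.086, 0.216, 0.081, 0.046, 0.019, 0.089; M̄R̄ = 0.9670 / 12 = 0.0806
UCL = X̄ + 3·M̄R̄/d₂ = 81.6432 + 3 × 0.0806 / 1.128 = 81.8575

81.858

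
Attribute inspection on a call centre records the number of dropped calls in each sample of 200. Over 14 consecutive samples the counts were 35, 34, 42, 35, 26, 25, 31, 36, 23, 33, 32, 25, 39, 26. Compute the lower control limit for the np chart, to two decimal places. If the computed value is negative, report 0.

16.10

p̄ = Σdᵢ / (k·n) = 442 / (14 × 200) = 0.15786
LCL = np̄ − 3·√(np̄(1−p̄)) = 31.5714 − 3 × 5.1563 = 16.1025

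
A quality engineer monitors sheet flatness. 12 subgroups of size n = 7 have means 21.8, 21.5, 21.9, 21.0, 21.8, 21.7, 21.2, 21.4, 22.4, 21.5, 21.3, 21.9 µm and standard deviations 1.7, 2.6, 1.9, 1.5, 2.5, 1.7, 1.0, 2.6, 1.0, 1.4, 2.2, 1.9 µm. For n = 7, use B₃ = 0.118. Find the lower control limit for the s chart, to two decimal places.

s̄ = (1.7 + 2.6 + 1.9 + 1.5 + 2.5 + 1.7 + 1.0 + 2.6 + 1.0 + 1.4 + 2.2 + 1.9) / 12 = 1.8333
LCL_s = B₃·s̄ = 0.118 × 1.8333 = 0.2163

0.22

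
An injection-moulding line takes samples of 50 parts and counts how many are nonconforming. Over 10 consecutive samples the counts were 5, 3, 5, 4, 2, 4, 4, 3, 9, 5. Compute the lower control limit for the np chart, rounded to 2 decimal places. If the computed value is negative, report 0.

0.00

p̄ = Σdᵢ / (k·n) = 44 / (10 × 50) = 0.08800
LCL = np̄ − 3·√(np̄(1−p̄)) = 4.4000 − 3 × 2.0032 = -1.6096 → 0 (negative, so LCL = 0)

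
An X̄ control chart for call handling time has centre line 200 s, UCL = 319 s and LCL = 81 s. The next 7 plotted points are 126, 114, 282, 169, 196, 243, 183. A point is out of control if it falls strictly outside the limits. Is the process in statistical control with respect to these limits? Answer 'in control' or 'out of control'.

in control

All 7 points lie within [81, 319].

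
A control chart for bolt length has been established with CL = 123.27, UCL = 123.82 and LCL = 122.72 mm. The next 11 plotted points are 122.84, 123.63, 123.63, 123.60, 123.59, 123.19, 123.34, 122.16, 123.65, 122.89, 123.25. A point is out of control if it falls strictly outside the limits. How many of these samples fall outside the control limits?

1

Compare each point to [122.72, 123.82]: sample 8 = 122.16 < LCL.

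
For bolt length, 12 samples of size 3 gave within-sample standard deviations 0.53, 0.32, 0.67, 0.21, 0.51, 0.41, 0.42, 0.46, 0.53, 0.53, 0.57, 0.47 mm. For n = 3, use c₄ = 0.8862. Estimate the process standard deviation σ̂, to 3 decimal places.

s̄ = (0.53 + 0.32 + 0.67 + 0.21 + 0.51 + 0.41 + 0.42 + 0.46 + 0.53 + 0.53 + 0.57 + 0.47) / 12 = 0.4692
σ̂ = s̄ / c₄ = 0.4692 / 0.8862 = 0.5294

0.529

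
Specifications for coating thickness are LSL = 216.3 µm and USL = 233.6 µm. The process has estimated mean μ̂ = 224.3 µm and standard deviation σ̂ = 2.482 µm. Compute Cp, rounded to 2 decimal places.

1.16

Cp = (USL − LSL) / (6σ̂) = (233.6 − 216.3) / (6 × 2.482) = 17.3000 / 14.8920 = 1.1617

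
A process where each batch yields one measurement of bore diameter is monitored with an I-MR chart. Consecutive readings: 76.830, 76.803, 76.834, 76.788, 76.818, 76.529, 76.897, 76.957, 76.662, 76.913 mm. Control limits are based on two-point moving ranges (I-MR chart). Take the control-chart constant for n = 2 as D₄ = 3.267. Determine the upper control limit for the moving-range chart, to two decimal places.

Moving ranges: 0.027, 0.031, 0.046, 0.030, 0.289, 0.368, 0.060, 0.295, 0.251; M̄R̄ = 1.3970 / 9 = 0.1552
UCL_MR = D₄·M̄R̄ = 3.267 × 0.1552 = 0.5071

0.51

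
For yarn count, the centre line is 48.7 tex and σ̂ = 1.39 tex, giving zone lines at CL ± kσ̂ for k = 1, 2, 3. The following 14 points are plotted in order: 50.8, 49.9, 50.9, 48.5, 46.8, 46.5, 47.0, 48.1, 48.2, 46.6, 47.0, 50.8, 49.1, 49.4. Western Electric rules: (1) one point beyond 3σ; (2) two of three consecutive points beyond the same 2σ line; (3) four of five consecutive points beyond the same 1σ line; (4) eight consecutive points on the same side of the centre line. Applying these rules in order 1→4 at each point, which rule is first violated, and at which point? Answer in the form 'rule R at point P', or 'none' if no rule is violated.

rule 4 at point 11

Zone of each point (C = within 1σ̂, B = 1σ̂–2σ̂, A = 2σ̂–3σ̂, * = beyond 3σ̂; sign = side of CL): 1:+B, 2:+C, 3:+B, 4:-C, 5:-B, 6:-B, 7:-B, 8:-C, 9:-C, 10:-B, 11:-B, 12:+B, 13:+C, 14:+C
Rule 4 (eight consecutive points on the same side of the centre line) is satisfied at point 11.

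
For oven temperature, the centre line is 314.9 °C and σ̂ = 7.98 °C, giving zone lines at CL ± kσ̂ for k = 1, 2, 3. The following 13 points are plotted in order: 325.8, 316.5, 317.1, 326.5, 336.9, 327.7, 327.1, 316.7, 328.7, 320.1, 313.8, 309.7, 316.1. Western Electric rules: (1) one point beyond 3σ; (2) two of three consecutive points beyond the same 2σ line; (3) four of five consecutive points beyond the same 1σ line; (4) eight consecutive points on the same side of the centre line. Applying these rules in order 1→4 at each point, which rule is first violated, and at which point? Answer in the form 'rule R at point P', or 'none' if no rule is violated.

Zone of each point (C = within 1σ̂, B = 1σ̂–2σ̂, A = 2σ̂–3σ̂, * = beyond 3σ̂; sign = side of CL): 1:+B, 2:+C, 3:+C, 4:+B, 5:+A, 6:+B, 7:+B, 8:+C, 9:+B, 10:+C, 11:-C, 12:-C, 13:+C
Rule 3 (four of five consecutive points beyond the same 1σ limit) is satisfied at point 7.

rule 3 at point 7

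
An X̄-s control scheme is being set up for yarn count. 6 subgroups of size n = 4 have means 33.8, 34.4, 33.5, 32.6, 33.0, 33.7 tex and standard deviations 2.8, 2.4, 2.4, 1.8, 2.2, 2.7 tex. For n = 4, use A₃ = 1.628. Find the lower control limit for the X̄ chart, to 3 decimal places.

X̄̄ = (33.8 + 34.4 + 33.5 + 32.6 + 33.0 + 33.7) / 6 = 33.5000
s̄ = (2.8 + 2.4 + 2.4 + 1.8 + 2.2 + 2.7) / 6 = 2.3833
LCL = X̄̄ − A₃·s̄ = 33.5000 − 1.628 × 2.3833 = 29.6199

29.620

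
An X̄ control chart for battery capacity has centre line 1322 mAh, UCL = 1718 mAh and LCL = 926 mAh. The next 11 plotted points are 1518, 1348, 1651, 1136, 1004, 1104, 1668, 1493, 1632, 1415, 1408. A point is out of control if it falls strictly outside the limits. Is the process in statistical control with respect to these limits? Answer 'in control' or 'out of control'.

in control

All 11 points lie within [926, 1718].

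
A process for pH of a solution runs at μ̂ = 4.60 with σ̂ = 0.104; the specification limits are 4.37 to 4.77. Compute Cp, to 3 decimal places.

0.641

Cp = (USL − LSL) / (6σ̂) = (4.77 − 4.37) / (6 × 0.104) = 0.4000 / 0.6240 = 0.6410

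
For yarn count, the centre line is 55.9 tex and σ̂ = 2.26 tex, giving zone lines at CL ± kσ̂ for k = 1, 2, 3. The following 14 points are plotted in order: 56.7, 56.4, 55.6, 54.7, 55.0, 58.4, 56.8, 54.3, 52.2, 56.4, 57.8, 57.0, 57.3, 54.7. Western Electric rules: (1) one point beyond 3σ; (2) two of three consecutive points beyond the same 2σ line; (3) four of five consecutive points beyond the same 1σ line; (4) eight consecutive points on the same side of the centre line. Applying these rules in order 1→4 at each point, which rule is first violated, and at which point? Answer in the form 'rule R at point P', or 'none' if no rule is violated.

none

Zone of each point (C = within 1σ̂, B = 1σ̂–2σ̂, A = 2σ̂–3σ̂, * = beyond 3σ̂; sign = side of CL): 1:+C, 2:+C, 3:-C, 4:-C, 5:-C, 6:+B, 7:+C, 8:-C, 9:-B, 10:+C, 11:+C, 12:+C, 13:+C, 14:-C
No rule fires across all 14 points.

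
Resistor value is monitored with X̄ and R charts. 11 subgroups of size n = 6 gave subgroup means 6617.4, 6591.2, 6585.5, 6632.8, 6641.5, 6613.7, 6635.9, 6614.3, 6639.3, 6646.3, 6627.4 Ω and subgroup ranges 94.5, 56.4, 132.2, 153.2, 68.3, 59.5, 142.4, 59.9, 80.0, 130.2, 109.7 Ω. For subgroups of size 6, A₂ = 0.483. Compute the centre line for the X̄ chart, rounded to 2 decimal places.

6622.30

X̄̄ = (6617.4 + 6591.2 + 6585.5 + 6632.8 + 6641.5 + 6613.7 + 6635.9 + 6614.3 + 6639.3 + 6646.3 + 6627.4) / 11 = 72845.3000 / 11 = 6622.3000
CL = X̄̄ = 6622.3000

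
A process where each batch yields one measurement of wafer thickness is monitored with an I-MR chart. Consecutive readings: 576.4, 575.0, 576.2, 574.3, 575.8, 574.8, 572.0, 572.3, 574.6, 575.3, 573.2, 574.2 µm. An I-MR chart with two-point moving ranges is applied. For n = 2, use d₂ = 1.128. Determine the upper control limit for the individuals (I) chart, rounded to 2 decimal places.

578.43

X̄ = (576.4 + 575.0 + 576.2 + 574.3 + 575.8 + 574.8 + 572.0 + 572.3 + 574.6 + 575.3 + 573.2 + 574.2) / 12 = 574.5083
Moving ranges: 1.4, 1.2, 1.9, 1.5, 1.0, 2.8, 0.3, 2.3, 0.7, 2.1, 1.0; M̄R̄ = 16.2000 / 11 = 1.4727
UCL = X̄ + 3·M̄R̄/d₂ = 574.5083 + 3 × 1.4727 / 1.128 = 578.4252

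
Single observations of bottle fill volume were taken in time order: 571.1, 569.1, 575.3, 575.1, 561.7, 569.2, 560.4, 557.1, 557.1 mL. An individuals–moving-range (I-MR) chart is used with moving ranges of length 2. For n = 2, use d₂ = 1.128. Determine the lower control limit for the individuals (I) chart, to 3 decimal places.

X̄ = (571.1 + 569.1 + 575.3 + 575.1 + 561.7 + 569.2 + 560.4 + 557.1 + 557.1) / 9 = 566.2333
Moving ranges: 2.0, 6.2, 0.2, 13.4, 7.5, 8.8, 3.3, 0.0; M̄R̄ = 41.4000 / 8 = 5.1750
LCL = X̄ − 3·M̄R̄/d₂ = 566.2333 − 3 × 5.1750 / 1.128 = 552.4700

552.470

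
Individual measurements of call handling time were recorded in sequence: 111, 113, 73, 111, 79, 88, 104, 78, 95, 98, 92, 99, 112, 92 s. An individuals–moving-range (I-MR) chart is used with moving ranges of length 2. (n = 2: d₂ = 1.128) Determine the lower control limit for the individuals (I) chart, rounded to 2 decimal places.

X̄ = (111 + 113 + 73 + 111 + 79 + 88 + 104 + 78 + 95 + 98 + 92 + 99 + 112 + 92) / 14 = 96.0714
Moving ranges: 2, 40, 38, 32, 9, 16, 26, 17, 3, 6, 7, 13, 20; M̄R̄ = 229.0000 / 13 = 17.6154
LCL = X̄ − 3·M̄R̄/d₂ = 96.0714 − 3 × 17.6154 / 1.128 = 49.2220

49.22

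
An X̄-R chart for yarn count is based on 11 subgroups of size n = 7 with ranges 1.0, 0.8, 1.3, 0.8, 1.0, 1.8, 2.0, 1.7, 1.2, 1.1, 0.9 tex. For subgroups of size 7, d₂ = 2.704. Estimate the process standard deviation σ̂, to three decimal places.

0.457

R̄ = (1.0 + 0.8 + 1.3 + 0.8 + 1.0 + 1.8 + 2.0 + 1.7 + 1.2 + 1.1 + 0.9) / 11 = 1.2364
σ̂ = R̄ / d₂ = 1.2364 / 2.704 = 0.4572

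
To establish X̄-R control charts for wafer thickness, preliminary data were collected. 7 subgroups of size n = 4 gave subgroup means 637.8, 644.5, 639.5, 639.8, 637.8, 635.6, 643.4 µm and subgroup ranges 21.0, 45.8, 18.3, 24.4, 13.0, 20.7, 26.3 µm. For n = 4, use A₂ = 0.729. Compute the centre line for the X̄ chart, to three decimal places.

X̄̄ = (637.8 + 644.5 + 639.5 + 639.8 + 637.8 + 635.6 + 643.4) / 7 = 4478.4000 / 7 = 639.7714
CL = X̄̄ = 639.7714

639.771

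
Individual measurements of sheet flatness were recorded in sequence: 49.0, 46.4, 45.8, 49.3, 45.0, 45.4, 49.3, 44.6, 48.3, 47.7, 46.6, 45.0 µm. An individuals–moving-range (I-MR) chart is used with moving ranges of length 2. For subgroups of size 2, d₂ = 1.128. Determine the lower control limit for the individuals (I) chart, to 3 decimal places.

40.339

X̄ = (49.0 + 46.4 + 45.8 + 49.3 + 45.0 + 45.4 + 49.3 + 44.6 + 48.3 + 47.7 + 46.6 + 45.0) / 12 = 46.8667
Moving ranges: 2.6, 0.6, 3.5, 4.3, 0.4, 3.9, 4.7, 3.7, 0.6, 1.1, 1.6; M̄R̄ = 27.0000 / 11 = 2.4545
LCL = X̄ − 3·M̄R̄/d₂ = 46.8667 − 3 × 2.4545 / 1.128 = 40.3386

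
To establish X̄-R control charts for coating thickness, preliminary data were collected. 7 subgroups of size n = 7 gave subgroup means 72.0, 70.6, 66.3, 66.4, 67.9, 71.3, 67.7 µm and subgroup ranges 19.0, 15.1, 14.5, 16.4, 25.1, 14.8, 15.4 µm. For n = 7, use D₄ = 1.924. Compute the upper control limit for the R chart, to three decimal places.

33.065

R̄ = (19.0 + 15.1 + 14.5 + 16.4 + 25.1 + 14.8 + 15.4) / 7 = 120.3000 / 7 = 17.1857
UCL_R = D₄·R̄ = 1.924 × 17.1857 = 33.0653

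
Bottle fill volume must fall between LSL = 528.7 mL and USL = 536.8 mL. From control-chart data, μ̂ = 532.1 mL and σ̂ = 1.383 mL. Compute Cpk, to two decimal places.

0.82

Cpu = (USL − μ̂) / (3σ̂) = (536.8 − 532.1) / (3 × 1.383) = 1.1328; Cpl = (μ̂ − LSL) / (3σ̂) = (532.1 − 528.7) / (3 × 1.383) = 0.8195; Cpk = min(Cpu, Cpl) = 0.8195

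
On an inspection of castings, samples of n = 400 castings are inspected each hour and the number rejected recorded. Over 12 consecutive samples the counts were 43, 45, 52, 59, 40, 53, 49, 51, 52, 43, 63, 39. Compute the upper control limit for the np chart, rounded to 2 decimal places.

p̄ = Σdᵢ / (k·n) = 589 / (12 × 400) = 0.12271
UCL = np̄ + 3·√(np̄(1−p̄)) = 49.0833 + 3 × √(49.0833×0.87729) = 49.0833 + 3 × 6.5620 = 68.7695

68.77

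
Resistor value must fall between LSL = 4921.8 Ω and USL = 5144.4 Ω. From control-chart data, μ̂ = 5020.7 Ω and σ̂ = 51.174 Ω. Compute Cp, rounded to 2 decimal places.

Cp = (USL − LSL) / (6σ̂) = (5144.4 − 4921.8) / (6 × 51.174) = 222.6000 / 307.0440 = 0.7250

0.72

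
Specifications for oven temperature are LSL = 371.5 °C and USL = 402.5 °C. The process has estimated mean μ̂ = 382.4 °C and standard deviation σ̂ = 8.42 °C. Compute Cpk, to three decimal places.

Cpu = (USL − μ̂) / (3σ̂) = (402.5 − 382.4) / (3 × 8.42) = 0.7957; Cpl = (μ̂ − LSL) / (3σ̂) = (382.4 − 371.5) / (3 × 8.42) = 0.4315; Cpk = min(Cpu, Cpl) = 0.4315

0.432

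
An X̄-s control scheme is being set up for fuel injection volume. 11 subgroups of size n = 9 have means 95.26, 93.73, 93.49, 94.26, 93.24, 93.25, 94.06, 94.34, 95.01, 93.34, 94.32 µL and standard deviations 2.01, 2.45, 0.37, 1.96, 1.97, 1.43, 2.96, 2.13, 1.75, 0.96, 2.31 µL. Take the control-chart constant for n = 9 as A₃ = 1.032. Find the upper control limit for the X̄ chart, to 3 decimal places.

95.932

X̄̄ = (95.26 + 93.73 + 93.49 + 94.26 + 93.24 + 93.25 + 94.06 + 94.34 + 95.01 + 93.34 + 94.32) / 11 = 94.0273
s̄ = (2.01 + 2.45 + 0.37 + 1.96 + 1.97 + 1.43 + 2.96 + 2.13 + 1.75 + 0.96 + 2.31) / 11 = 1.8455
UCL = X̄̄ + A₃·s̄ = 94.0273 + 1.032 × 1.8455 = 95.9318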